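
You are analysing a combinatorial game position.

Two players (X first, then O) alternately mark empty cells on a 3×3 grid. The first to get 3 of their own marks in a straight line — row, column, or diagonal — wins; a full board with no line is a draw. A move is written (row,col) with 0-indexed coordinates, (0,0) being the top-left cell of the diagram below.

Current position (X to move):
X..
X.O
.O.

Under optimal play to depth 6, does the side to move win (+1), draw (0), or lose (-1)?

p1 X@[X../X.O/.O.]: (0,1)[XX./X.O/.O.]+1* (0,2)[X.X/X.O/.O.]+1 (1,1)[X../XXO/.O.]+1 (2,0)[X../X.O/XO.]+1 (2,2)[X../X.O/.OX]+1
p2 O@[XX./X.O/.O.]: (0,2)[XXO/X.O/.O.]-1* (1,1)[XX./XOO/.O.]-1 (2,0)[XX./X.O/OO.]-1 (2,2)[XX./X.O/.OO]-1
p3 X@[XXO/X.O/.O.]: (1,1)[XXO/XXO/.O.]-1 (2,0)[XXO/X.O/XO.]+1* (2,2)[XXO/X.O/.OX]+1
p4 O@[XXO/X.O/XO.] terminal -1; root [X../X.O/.O.] d6

value(X../X.O/.O., X) = +1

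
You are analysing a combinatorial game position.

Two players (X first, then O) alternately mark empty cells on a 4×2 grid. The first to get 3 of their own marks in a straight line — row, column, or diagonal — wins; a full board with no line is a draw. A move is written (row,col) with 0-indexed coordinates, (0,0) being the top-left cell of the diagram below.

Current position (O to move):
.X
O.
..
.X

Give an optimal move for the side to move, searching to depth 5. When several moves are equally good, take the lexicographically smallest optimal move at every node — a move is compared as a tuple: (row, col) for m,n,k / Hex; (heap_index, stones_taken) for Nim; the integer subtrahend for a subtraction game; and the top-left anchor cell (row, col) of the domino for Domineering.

O's best at [.X/O./../.X]: (2,0)

[.X/O./../.X] O move#1: (0,0):+0/OX/O./../.X, (1,1):+0/.X/OO/../.X, (2,0):+1/.X/O./O./.X*, (2,1):+0/.X/O./.O/.X, (3,0):+0/.X/O./../OX
[.X/O./O./.X] X move#2: (0,0):-1/XX/O./O./.X*, (1,1):-1/.X/OX/O./.X, (2,1):-1/.X/O./OX/.X, (3,0):-1/.X/O./O./XX
[XX/O./O./.X] O move#3: (1,1):+0/XX/OO/O./.X, (2,1):+0/XX/O./OO/.X, (3,0):+1/XX/O./O./OX*
[XX/O./O./OX] end (terminal -1, X#4); searched .X/O./../.X to 5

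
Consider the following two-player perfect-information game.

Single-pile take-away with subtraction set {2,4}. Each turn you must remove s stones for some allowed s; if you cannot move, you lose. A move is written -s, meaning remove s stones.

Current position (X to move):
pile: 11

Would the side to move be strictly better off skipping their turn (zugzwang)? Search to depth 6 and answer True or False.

ply 1, X at 11 | -2=-1→9; -4=+1→7*
ply 2, O at 7 | -2=-1→5*; -4=-1→3
ply 3, X at 5 | -2=-1→3; -4=+1→1*
ply 4: 1 is terminal -1 (O); from 11 depth 6
if X skipped the turn, O would face:
~ ply 1, O at 11 | -2=-1→9; -4=+1→7*
~ ply 2, X at 7 | -2=-1→5*; -4=-1→3
~ ply 3, O at 5 | -2=-1→3; -4=+1→1*
~ ply 4: 1 is terminal -1 (X); from 11 depth 6
compare (X): move=+1 vs pass=-1

zugzwang(11, X) = False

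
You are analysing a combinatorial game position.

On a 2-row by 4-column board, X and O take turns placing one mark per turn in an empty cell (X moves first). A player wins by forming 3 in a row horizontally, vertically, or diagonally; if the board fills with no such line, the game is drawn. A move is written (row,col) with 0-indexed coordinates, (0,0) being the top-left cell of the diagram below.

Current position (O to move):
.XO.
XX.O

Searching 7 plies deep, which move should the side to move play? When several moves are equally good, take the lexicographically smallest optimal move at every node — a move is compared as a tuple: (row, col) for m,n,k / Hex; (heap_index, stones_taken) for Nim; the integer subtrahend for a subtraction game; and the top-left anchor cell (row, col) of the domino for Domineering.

O's best at [.XO./XX.O]: (1,2)

[.XO./XX.O] O move#1: (0,0):-1/OXO./XX.O, (0,3):-1/.XOO/XX.O, (1,2):+0/.XO./XXOO*
[.XO./XXOO] X move#2: (0,0):+0/XXO./XXOO*, (0,3):+0/.XOX/XXOO
[XXO./XXOO] O move#3: (0,3):+0/XXOO/XXOO*
[XXOO/XXOO] end (terminal +0, X#4); searched .XO./XX.O to 7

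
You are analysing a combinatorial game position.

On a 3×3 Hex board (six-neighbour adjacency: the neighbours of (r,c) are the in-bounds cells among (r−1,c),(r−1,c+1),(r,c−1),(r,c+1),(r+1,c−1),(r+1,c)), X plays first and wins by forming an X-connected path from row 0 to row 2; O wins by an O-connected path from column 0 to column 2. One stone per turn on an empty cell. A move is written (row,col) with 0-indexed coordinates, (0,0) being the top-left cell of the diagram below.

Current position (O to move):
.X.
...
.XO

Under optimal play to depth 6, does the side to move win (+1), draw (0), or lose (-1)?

[.X./.../.XO] O move#1: (0,0):-1/OX./.../.XO, (0,2):-1/.XO/.../.XO, (1,0):-1/.X./O../.XO, (1,1):+1/.X./.O./.XO*, (1,2):-1/.X./..O/.XO, (2,0):-1/.X./.../OXO
[.X./.O./.XO] X move#2: (0,0):-1/XX./.O./.XO*, (0,2):-1/.XX/.O./.XO, (1,0):-1/.X./XO./.XO, (1,2):-1/.X./.OX/.XO, (2,0):-1/.X./.O./XXO
[XX./.O./.XO] O move#3: (0,2):+1/XXO/.O./.XO*, (1,0):+1/XX./OO./.XO, (1,2):+1/XX./.OO/.XO, (2,0):+1/XX./.O./OXO
[XXO/.O./.XO] X move#4: (1,0):-1/XXO/XO./.XO*, (1,2):-1/XXO/.OX/.XO, (2,0):-1/XXO/.O./XXO
[XXO/XO./.XO] O move#5: (1,2):-1/XXO/XOO/.XO, (2,0):+1/XXO/XO./OXO*
[XXO/XO./OXO] end (terminal -1, X#6); searched .X./.../.XO to 6

value(.X./.../.XO, O) = +1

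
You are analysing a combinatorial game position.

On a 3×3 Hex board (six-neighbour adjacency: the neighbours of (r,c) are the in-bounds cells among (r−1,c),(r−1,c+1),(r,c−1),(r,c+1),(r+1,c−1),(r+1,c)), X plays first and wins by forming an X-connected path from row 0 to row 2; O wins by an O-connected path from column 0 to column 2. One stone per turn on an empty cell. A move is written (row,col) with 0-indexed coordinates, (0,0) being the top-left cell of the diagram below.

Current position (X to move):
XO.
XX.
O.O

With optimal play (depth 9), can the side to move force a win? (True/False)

X winning at [XO./XX./O.O]: True

p1 X@[XO./XX./O.O]: (0,2)[XOX/XX./O.O]-1 (1,2)[XO./XXX/O.O]-1 (2,1)[XO./XX./OXO]+1*
p2 O@[XO./XX./OXO] terminal -1; root [XO./XX./O.O] d9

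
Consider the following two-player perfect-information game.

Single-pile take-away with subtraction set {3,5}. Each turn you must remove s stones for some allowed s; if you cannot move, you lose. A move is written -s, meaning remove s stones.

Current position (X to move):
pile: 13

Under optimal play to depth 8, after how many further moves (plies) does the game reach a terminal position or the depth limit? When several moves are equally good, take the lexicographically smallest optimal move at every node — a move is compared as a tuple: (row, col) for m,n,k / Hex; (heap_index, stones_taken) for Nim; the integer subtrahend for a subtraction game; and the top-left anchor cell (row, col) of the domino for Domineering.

PV length from [13]: 3 plies

[13] X move#1: -3:+1/10*, -5:+1/8
[10] O move#2: -3:-1/7*, -5:-1/5
[7] X move#3: -3:-1/4, -5:+1/2*
[2] end (terminal -1, O#4); searched 13 to 8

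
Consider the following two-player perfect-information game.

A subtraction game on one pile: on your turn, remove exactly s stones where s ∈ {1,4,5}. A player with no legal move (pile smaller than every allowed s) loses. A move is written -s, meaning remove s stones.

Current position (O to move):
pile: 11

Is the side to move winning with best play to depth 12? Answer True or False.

O winning at [11]: True

ply 1, O at 11 | -1=+1→10*; -4=-1→7; -5=-1→6
ply 2, X at 10 | -1=-1→9*; -4=-1→6; -5=-1→5
ply 3, O at 9 | -1=+1→8*; -4=-1→5; -5=-1→4
ply 4, X at 8 | -1=-1→7*; -4=-1→4; -5=-1→3
ply 5, O at 7 | -1=-1→6; -4=-1→3; -5=+1→2*
ply 6, X at 2 | -1=-1→1*
ply 7, O at 1 | -1=+1→0*
ply 8: 0 is terminal -1 (X); from 11 depth 12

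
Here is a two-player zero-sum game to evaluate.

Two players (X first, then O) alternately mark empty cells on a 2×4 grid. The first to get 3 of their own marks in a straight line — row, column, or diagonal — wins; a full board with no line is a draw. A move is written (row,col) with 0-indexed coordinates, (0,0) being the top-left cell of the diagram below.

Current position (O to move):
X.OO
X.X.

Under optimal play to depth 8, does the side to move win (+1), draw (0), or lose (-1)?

value(X.OO/X.X., O) = +1

p1 O@[X.OO/X.X.]: (0,1)[XOOO/X.X.]+1* (1,1)[X.OO/XOX.]+0 (1,3)[X.OO/X.XO]-1
p2 X@[XOOO/X.X.] terminal -1; root [X.OO/X.X.] d8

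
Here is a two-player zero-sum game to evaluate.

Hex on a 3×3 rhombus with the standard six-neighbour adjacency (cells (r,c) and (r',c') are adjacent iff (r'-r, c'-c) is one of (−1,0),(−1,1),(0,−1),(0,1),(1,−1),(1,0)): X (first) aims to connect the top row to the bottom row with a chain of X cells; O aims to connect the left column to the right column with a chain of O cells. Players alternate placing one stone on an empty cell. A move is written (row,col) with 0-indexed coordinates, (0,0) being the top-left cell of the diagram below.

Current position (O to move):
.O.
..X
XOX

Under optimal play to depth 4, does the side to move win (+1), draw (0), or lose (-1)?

value(.O./..X/XOX, O) = +1

p1 O@[.O./..X/XOX]: (0,0)[OO./..X/XOX]-1 (0,2)[.OO/..X/XOX]+1* (1,0)[.O./O.X/XOX]-1 (1,1)[.O./.OX/XOX]-1
p2 X@[.OO/..X/XOX]: (0,0)[XOO/..X/XOX]-1* (1,0)[.OO/X.X/XOX]-1 (1,1)[.OO/.XX/XOX]-1
p3 O@[XOO/..X/XOX]: (1,0)[XOO/O.X/XOX]+1* (1,1)[XOO/.OX/XOX]-1
p4 X@[XOO/O.X/XOX] terminal -1; root [.O./..X/XOX] d4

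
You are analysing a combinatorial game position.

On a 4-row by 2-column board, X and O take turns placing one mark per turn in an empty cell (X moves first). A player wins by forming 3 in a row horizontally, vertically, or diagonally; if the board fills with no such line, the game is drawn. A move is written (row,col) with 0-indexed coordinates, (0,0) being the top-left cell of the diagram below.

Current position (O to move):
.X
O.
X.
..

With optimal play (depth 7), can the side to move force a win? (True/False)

O winning at [.X/O./X./..]: False

[.X/O./X./..] O move#1: (0,0):+0/OX/O./X./..*, (1,1):+0/.X/OO/X./.., (2,1):+0/.X/O./XO/.., (3,0):+0/.X/O./X./O., (3,1):+0/.X/O./X./.O
[OX/O./X./..] X move#2: (1,1):+0/OX/OX/X./..*, (2,1):+0/OX/O./XX/.., (3,0):+0/OX/O./X./X., (3,1):+0/OX/O./X./.X
[OX/OX/X./..] O move#3: (2,1):+0/OX/OX/XO/..*, (3,0):-1/OX/OX/X./O., (3,1):-1/OX/OX/X./.O
[OX/OX/XO/..] X move#4: (3,0):+0/OX/OX/XO/X.*, (3,1):+0/OX/OX/XO/.X
[OX/OX/XO/X.] O move#5: (3,1):+0/OX/OX/XO/XO*
[OX/OX/XO/XO] end (terminal +0, X#6); searched .X/O./X./.. to 7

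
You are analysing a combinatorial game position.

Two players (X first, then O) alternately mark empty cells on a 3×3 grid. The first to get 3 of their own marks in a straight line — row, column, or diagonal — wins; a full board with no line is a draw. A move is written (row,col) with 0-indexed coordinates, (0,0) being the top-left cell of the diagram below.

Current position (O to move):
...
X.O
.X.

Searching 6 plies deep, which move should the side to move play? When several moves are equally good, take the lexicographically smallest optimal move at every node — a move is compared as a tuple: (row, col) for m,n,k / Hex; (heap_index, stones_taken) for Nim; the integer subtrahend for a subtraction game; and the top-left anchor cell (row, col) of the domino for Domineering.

p1 O@[.../X.O/.X.]: (0,0)[O../X.O/.X.]+0* (0,1)[.O./X.O/.X.]-1 (0,2)[..O/X.O/.X.]-1 (1,1)[.../XOO/.X.]-1 (2,0)[.../X.O/OX.]+0 (2,2)[.../X.O/.XO]-1
p2 X@[O../X.O/.X.]: (0,1)[OX./X.O/.X.]+0* (0,2)[O.X/X.O/.X.]+0 (1,1)[O../XXO/.X.]+0 (2,0)[O../X.O/XX.]-1 (2,2)[O../X.O/.XX]+0
p3 O@[OX./X.O/.X.]: (0,2)[OXO/X.O/.X.]-1 (1,1)[OX./XOO/.X.]+0* (2,0)[OX./X.O/OX.]-1 (2,2)[OX./X.O/.XO]-1
p4 X@[OX./XOO/.X.]: (0,2)[OXX/XOO/.X.]-1 (2,0)[OX./XOO/XX.]-1 (2,2)[OX./XOO/.XX]+0*
p5 O@[OX./XOO/.XX]: (0,2)[OXO/XOO/.XX]-1 (2,0)[OX./XOO/OXX]+0*
p6 X@[OX./XOO/OXX]: (0,2)[OXX/XOO/OXX]+0*
p7 O@[OXX/XOO/OXX] terminal +0; root [.../X.O/.X.] d6

O's best at [.../X.O/.X.]: (0,0)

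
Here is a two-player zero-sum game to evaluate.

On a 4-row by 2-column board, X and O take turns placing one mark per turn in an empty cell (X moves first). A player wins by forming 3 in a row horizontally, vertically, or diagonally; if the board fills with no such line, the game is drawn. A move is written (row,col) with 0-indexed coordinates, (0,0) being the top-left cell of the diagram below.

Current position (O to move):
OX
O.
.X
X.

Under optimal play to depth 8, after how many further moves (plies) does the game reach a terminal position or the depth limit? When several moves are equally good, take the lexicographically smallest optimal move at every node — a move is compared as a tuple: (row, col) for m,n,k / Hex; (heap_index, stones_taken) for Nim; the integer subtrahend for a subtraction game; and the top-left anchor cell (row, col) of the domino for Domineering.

[OX/O./.X/X.] O move#1: (1,1):+0/OX/OO/.X/X., (2,0):+1/OX/O./OX/X.*, (3,1):-1/OX/O./.X/XO
[OX/O./OX/X.] end (terminal -1, X#2); searched OX/O./.X/X. to 8

PV length from [OX/O./.X/X.]: 1 ply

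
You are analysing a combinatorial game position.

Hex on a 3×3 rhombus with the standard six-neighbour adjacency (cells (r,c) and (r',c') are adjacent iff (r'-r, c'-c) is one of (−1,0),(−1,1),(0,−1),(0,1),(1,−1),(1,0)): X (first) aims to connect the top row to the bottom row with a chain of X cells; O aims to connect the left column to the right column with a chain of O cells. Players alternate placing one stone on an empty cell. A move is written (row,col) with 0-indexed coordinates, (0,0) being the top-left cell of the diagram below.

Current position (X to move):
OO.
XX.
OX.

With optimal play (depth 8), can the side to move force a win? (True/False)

X winning at [OO./XX./OX.]: True

[OO./XX./OX.] X move#1: (0,2):+1/OOX/XX./OX.*, (1,2):-1/OO./XXX/OX., (2,2):-1/OO./XX./OXX
[OOX/XX./OX.] end (terminal -1, O#2); searched OO./XX./OX. to 8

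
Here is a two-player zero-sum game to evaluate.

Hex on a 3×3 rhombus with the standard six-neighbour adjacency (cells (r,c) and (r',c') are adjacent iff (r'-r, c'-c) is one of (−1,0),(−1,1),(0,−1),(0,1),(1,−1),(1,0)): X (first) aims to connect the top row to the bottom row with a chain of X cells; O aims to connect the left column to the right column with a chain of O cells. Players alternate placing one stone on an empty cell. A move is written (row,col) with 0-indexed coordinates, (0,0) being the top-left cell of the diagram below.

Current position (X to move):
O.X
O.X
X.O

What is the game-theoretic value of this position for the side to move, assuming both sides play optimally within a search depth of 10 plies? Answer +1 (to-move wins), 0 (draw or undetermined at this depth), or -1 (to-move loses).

value(O.X/O.X/X.O, X) = +1

ply 1, X at O.X/O.X/X.O | (0,1)=+1→OXX/O.X/X.O*; (1,1)=+1→O.X/OXX/X.O; (2,1)=+1→O.X/O.X/XXO
ply 2, O at OXX/O.X/X.O | (1,1)=-1→OXX/OOX/X.O*; (2,1)=-1→OXX/O.X/XOO
ply 3, X at OXX/OOX/X.O | (2,1)=+1→OXX/OOX/XXO*
ply 4: OXX/OOX/XXO is terminal -1 (O); from O.X/O.X/X.O depth 10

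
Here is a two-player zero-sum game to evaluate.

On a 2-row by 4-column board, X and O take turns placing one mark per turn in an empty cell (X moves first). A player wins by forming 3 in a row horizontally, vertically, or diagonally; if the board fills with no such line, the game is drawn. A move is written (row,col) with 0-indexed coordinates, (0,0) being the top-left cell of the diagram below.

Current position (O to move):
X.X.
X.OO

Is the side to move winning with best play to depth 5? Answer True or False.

p1 O@[X.X./X.OO]: (0,1)[XOX./X.OO]+0 (0,3)[X.XO/X.OO]-1 (1,1)[X.X./XOOO]+1*
p2 X@[X.X./XOOO] terminal -1; root [X.X./X.OO] d5

O winning at [X.X./X.OO]: True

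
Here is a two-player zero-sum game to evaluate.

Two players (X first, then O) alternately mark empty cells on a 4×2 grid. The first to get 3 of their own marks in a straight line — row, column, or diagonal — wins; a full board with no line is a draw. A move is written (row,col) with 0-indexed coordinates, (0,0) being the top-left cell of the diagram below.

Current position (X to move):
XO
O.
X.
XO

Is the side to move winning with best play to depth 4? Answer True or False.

X winning at [XO/O./X./XO]: False

ply 1, X at XO/O./X./XO | (1,1)=+0→XO/OX/X./XO*; (2,1)=+0→XO/O./XX/XO
ply 2, O at XO/OX/X./XO | (2,1)=+0→XO/OX/XO/XO*
ply 3: XO/OX/XO/XO is terminal +0 (X); from XO/O./X./XO depth 4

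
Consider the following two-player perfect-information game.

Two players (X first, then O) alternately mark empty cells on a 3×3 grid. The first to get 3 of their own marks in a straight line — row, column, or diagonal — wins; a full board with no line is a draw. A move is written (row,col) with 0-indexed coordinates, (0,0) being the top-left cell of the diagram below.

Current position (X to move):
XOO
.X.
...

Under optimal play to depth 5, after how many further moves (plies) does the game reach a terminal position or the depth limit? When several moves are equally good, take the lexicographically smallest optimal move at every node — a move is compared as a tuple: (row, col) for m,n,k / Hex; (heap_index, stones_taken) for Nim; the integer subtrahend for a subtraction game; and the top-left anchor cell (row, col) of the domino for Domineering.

PV length from [XOO/.X./...]: 3 plies

[XOO/.X./...] X move#1: (1,0):+1/XOO/XX./...*, (1,2):+1/XOO/.XX/..., (2,0):+1/XOO/.X./X.., (2,1):+0/XOO/.X./.X., (2,2):+1/XOO/.X./..X
[XOO/XX./...] O move#2: (1,2):-1/XOO/XXO/...*, (2,0):-1/XOO/XX./O.., (2,1):-1/XOO/XX./.O., (2,2):-1/XOO/XX./..O
[XOO/XXO/...] X move#3: (2,0):+1/XOO/XXO/X..*, (2,1):-1/XOO/XXO/.X., (2,2):+1/XOO/XXO/..X
[XOO/XXO/X..] end (terminal -1, O#4); searched XOO/.X./... to 5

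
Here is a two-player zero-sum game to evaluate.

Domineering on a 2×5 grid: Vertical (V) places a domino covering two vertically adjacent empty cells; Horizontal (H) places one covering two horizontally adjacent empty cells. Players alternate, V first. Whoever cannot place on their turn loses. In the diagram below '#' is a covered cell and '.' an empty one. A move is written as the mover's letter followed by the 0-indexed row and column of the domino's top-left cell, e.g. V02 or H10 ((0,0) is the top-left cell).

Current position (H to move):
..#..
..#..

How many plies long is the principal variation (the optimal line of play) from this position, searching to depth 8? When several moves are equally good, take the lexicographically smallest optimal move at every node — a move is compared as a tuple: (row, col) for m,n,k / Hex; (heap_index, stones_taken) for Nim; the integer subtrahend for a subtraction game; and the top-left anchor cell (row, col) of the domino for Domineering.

ply 1, H at ..#../..#.. | H00=-1→###../..#..*; H03=-1→..###/..#..; H10=-1→..#../###..; H13=-1→..#../..###
ply 2, V at ###../..#.. | V03=+1→####./..##.*; V04=+1→###.#/..#.#
ply 3, H at ####./..##. | H10=-1→####./####.*
ply 4, V at ####./####. | V04=+1→#####/#####*
ply 5: #####/##### is terminal -1 (H); from ..#../..#.. depth 8

PV length from [..#../..#..]: 4 plies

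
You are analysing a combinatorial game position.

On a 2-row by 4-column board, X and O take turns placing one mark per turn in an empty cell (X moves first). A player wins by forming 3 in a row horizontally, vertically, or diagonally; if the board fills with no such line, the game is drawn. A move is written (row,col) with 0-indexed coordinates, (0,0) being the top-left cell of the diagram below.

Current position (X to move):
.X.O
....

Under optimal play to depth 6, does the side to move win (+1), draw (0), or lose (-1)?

ply 1, X at .X.O/.... | (0,0)=+0→XX.O/....*; (0,2)=+0→.XXO/....; (1,0)=+0→.X.O/X...; (1,1)=+0→.X.O/.X..; (1,2)=+0→.X.O/..X.; (1,3)=+0→.X.O/...X
ply 2, O at XX.O/.... | (0,2)=+0→XXOO/....*; (1,0)=-1→XX.O/O...; (1,1)=-1→XX.O/.O..; (1,2)=-1→XX.O/..O.; (1,3)=-1→XX.O/...O
ply 3, X at XXOO/.... | (1,0)=+0→XXOO/X...*; (1,1)=+0→XXOO/.X..; (1,2)=+0→XXOO/..X.; (1,3)=+0→XXOO/...X
ply 4, O at XXOO/X... | (1,1)=+0→XXOO/XO..*; (1,2)=+0→XXOO/X.O.; (1,3)=+0→XXOO/X..O
ply 5, X at XXOO/XO.. | (1,2)=+0→XXOO/XOX.*; (1,3)=+0→XXOO/XO.X
ply 6, O at XXOO/XOX. | (1,3)=+0→XXOO/XOXO*
ply 7: XXOO/XOXO is terminal +0 (X); from .X.O/.... depth 6

value(.X.O/...., X) = 0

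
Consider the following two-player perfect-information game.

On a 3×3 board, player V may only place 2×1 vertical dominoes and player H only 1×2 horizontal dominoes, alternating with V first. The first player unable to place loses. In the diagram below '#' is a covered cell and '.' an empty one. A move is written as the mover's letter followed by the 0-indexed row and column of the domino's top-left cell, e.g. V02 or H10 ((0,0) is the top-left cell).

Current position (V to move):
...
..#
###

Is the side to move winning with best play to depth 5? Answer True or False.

[.../..#/###] V move#1: V00:-1/#../#.#/###, V01:+1/.#./.##/###*
[.#./.##/###] end (terminal -1, H#2); searched .../..#/### to 5

V winning at [.../..#/###]: True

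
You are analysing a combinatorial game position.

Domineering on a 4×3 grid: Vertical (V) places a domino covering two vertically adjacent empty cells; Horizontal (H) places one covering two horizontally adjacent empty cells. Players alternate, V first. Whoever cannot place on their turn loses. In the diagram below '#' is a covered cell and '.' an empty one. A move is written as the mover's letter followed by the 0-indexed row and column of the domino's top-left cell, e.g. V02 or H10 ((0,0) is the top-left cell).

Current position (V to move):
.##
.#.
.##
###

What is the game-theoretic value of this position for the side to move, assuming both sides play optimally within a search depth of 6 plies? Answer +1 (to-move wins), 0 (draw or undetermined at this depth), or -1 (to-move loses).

p1 V@[.##/.#./.##/###]: V00[###/##./.##/###]+1* V10[.##/##./###/###]+1
p2 H@[###/##./.##/###] terminal -1; root [.##/.#./.##/###] d6

value(.##/.#./.##/###, V) = +1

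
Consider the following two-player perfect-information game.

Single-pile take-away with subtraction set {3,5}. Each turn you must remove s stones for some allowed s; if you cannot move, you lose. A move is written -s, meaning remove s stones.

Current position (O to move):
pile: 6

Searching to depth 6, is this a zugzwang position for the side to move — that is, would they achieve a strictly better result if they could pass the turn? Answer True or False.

zugzwang(6, O) = False

[6] O move#1: -3:-1/3, -5:+1/1*
[1] end (terminal -1, X#2); searched 6 to 6
suppose O passes — search the same position with X to move:
pass> [6] X move#1: -3:-1/3, -5:+1/1*
pass> [1] end (terminal -1, O#2); searched 6 to 6
for O: play +1, pass -1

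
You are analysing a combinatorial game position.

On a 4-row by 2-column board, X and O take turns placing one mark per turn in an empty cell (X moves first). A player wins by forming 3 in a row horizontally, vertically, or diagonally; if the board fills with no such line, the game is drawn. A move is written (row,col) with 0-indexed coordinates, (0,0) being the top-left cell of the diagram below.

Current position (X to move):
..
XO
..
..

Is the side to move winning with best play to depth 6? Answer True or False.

X winning at [../XO/../..]: True

ply 1, X at ../XO/../.. | (0,0)=+0→X./XO/../..; (0,1)=+0→.X/XO/../..; (2,0)=+1→../XO/X./..*; (2,1)=+0→../XO/.X/..; (3,0)=+0→../XO/../X.; (3,1)=+0→../XO/../.X
ply 2, O at ../XO/X./.. | (0,0)=-1→O./XO/X./..*; (0,1)=-1→.O/XO/X./..; (2,1)=-1→../XO/XO/..; (3,0)=-1→../XO/X./O.; (3,1)=-1→../XO/X./.O
ply 3, X at O./XO/X./.. | (0,1)=+0→OX/XO/X./..; (2,1)=+0→O./XO/XX/..; (3,0)=+1→O./XO/X./X.*; (3,1)=+0→O./XO/X./.X
ply 4: O./XO/X./X. is terminal -1 (O); from ../XO/../.. depth 6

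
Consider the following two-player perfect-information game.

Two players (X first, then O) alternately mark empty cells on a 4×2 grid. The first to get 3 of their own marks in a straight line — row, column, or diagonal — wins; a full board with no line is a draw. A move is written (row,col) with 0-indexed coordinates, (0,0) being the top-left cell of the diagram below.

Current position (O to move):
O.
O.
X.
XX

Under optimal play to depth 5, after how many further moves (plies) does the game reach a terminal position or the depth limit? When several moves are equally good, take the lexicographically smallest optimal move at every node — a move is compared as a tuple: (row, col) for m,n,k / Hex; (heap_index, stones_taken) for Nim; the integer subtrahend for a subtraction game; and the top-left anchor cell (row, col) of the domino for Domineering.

ply 1, O at O./O./X./XX | (0,1)=+0→OO/O./X./XX*; (1,1)=+0→O./OO/X./XX; (2,1)=+0→O./O./XO/XX
ply 2, X at OO/O./X./XX | (1,1)=+0→OO/OX/X./XX*; (2,1)=+0→OO/O./XX/XX
ply 3, O at OO/OX/X./XX | (2,1)=+0→OO/OX/XO/XX*
ply 4: OO/OX/XO/XX is terminal +0 (X); from O./O./X./XX depth 5

PV length from [O./O./X./XX]: 3 plies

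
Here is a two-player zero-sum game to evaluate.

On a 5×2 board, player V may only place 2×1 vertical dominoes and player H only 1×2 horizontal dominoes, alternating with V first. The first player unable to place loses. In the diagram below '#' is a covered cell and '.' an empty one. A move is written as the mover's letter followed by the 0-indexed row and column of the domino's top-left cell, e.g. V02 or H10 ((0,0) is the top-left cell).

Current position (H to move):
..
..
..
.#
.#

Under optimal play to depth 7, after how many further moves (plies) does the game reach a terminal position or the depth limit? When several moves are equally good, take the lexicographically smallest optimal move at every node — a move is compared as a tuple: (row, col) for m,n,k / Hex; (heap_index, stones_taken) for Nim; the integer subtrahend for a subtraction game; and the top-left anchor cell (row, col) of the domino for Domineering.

PV length from [../../../.#/.#]: 3 plies

ply 1, H at ../../../.#/.# | H00=-1→##/../../.#/.#; H10=+1→../##/../.#/.#*; H20=-1→../../##/.#/.#
ply 2, V at ../##/../.#/.# | V20=-1→../##/#./##/.#*; V30=-1→../##/../##/##
ply 3, H at ../##/#./##/.# | H00=+1→##/##/#./##/.#*
ply 4: ##/##/#./##/.# is terminal -1 (V); from ../../../.#/.# depth 7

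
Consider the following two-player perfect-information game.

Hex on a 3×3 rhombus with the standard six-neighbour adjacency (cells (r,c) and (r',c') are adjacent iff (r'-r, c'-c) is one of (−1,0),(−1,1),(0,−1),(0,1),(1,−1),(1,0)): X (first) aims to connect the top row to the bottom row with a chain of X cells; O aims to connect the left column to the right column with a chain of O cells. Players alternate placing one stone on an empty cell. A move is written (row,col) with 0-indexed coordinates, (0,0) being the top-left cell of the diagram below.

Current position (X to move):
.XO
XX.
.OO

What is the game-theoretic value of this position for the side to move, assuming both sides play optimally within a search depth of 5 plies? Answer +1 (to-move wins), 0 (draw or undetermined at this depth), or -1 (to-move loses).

value(.XO/XX./.OO, X) = +1

ply 1, X at .XO/XX./.OO | (0,0)=-1→XXO/XX./.OO; (1,2)=-1→.XO/XXX/.OO; (2,0)=+1→.XO/XX./XOO*
ply 2: .XO/XX./XOO is terminal -1 (O); from .XO/XX./.OO depth 5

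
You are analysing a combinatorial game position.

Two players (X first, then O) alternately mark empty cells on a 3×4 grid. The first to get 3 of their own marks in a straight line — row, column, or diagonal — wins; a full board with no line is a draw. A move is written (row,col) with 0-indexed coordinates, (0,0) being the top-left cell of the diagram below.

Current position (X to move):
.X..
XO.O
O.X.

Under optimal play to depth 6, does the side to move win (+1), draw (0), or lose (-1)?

value(.X../XO.O/O.X., X) = -1

[.X../XO.O/O.X.] X move#1: (0,0):-1/XX../XO.O/O.X.*, (0,2):-1/.XX./XO.O/O.X., (0,3):-1/.X.X/XO.O/O.X., (1,2):-1/.X../XOXO/O.X., (2,1):-1/.X../XO.O/OXX., (2,3):-1/.X../XO.O/O.XX
[XX../XO.O/O.X.] O move#2: (0,2):+1/XXO./XO.O/O.X.*, (0,3):-1/XX.O/XO.O/O.X., (1,2):+1/XX../XOOO/O.X., (2,1):-1/XX../XO.O/OOX., (2,3):-1/XX../XO.O/O.XO
[XXO./XO.O/O.X.] end (terminal -1, X#3); searched .X../XO.O/O.X. to 6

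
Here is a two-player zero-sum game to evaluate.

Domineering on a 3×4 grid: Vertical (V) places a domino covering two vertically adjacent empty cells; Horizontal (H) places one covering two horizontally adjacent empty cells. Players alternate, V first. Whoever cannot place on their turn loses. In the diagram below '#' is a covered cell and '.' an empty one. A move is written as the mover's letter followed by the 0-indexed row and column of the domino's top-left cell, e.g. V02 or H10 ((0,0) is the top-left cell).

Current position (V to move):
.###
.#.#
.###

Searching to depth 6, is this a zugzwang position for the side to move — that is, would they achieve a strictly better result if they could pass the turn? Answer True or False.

[.###/.#.#/.###] V move#1: V00:+1/####/##.#/.###*, V10:+1/.###/##.#/####
[####/##.#/.###] end (terminal -1, H#2); searched .###/.#.#/.### to 6
if V skipped the turn, H would face:
~ [.###/.#.#/.###] end (terminal -1, H#1); searched .###/.#.#/.### to 6
compare (V): move=+1 vs pass=+1

zugzwang(.###/.#.#/.###, V) = False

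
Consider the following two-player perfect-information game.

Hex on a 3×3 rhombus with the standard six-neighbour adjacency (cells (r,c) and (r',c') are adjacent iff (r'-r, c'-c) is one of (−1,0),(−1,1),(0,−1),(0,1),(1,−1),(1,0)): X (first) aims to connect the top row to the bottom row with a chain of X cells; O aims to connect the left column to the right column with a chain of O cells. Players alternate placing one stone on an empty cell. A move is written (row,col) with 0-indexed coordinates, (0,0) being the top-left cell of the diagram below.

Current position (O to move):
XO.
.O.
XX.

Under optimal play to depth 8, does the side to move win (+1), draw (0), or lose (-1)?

ply 1, O at XO./.O./XX. | (0,2)=-1→XOO/.O./XX.; (1,0)=+1→XO./OO./XX.*; (1,2)=-1→XO./.OO/XX.; (2,2)=-1→XO./.O./XXO
ply 2, X at XO./OO./XX. | (0,2)=-1→XOX/OO./XX.*; (1,2)=-1→XO./OOX/XX.; (2,2)=-1→XO./OO./XXX
ply 3, O at XOX/OO./XX. | (1,2)=+1→XOX/OOO/XX.*; (2,2)=-1→XOX/OO./XXO
ply 4: XOX/OOO/XX. is terminal -1 (X); from XO./.O./XX. depth 8

value(XO./.O./XX., O) = +1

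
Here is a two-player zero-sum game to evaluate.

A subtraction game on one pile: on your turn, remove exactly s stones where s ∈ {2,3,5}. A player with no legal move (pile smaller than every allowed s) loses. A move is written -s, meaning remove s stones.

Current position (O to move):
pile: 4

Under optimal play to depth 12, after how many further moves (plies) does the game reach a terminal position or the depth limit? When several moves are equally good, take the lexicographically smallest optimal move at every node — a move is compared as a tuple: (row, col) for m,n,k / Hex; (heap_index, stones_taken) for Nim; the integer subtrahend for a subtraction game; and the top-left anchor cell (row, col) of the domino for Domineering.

PV length from [4]: 1 ply

[4] O move#1: -2:-1/2, -3:+1/1*
[1] end (terminal -1, X#2); searched 4 to 12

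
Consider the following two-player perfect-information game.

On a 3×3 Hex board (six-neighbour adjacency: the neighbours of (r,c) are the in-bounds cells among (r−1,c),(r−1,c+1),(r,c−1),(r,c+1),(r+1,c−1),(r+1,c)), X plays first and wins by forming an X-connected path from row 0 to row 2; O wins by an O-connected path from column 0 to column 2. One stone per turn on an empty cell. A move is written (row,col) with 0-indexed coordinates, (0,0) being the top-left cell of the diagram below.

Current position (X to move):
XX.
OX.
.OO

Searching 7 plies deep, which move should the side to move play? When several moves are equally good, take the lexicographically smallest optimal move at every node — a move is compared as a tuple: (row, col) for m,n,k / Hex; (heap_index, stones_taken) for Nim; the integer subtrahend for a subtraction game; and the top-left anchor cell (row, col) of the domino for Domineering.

X's best at [XX./OX./.OO]: (2,0)

ply 1, X at XX./OX./.OO | (0,2)=-1→XXX/OX./.OO; (1,2)=-1→XX./OXX/.OO; (2,0)=+1→XX./OX./XOO*
ply 2: XX./OX./XOO is terminal -1 (O); from XX./OX./.OO depth 7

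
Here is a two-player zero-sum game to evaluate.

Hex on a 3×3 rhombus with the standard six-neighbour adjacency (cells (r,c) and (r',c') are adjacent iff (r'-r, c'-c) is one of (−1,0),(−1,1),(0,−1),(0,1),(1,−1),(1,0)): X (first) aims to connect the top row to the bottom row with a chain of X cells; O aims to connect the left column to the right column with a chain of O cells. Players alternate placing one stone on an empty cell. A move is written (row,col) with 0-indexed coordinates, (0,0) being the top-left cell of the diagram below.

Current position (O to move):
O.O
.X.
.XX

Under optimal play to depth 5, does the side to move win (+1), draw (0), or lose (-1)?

[O.O/.X./.XX] O move#1: (0,1):+1/OOO/.X./.XX*, (1,0):-1/O.O/OX./.XX, (1,2):-1/O.O/.XO/.XX, (2,0):-1/O.O/.X./OXX
[OOO/.X./.XX] end (terminal -1, X#2); searched O.O/.X./.XX to 5

value(O.O/.X./.XX, O) = +1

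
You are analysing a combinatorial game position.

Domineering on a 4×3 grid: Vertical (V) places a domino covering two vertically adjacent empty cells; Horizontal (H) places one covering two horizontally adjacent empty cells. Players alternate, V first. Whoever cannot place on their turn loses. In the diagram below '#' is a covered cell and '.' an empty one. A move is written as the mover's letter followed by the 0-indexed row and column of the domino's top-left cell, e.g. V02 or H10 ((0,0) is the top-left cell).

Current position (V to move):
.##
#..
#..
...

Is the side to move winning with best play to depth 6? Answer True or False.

ply 1, V at .##/#../#../... | V11=+1→.##/##./##./...*; V12=+1→.##/#.#/#.#/...; V21=+1→.##/#../##./.#.; V22=+1→.##/#../#.#/..#
ply 2, H at .##/##./##./... | H30=-1→.##/##./##./##.*; H31=-1→.##/##./##./.##
ply 3, V at .##/##./##./##. | V12=+1→.##/###/###/##.*; V22=+1→.##/##./###/###
ply 4: .##/###/###/##. is terminal -1 (H); from .##/#../#../... depth 6

V winning at [.##/#../#../...]: True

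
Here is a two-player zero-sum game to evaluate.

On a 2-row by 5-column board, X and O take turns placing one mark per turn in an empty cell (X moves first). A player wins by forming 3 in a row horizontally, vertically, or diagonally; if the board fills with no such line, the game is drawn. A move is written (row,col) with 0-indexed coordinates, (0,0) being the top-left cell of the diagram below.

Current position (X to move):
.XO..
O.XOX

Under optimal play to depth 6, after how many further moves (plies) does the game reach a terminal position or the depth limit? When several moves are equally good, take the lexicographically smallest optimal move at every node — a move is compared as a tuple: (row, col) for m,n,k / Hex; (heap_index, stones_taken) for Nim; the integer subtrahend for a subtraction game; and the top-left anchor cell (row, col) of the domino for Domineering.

PV length from [.XO../O.XOX]: 4 plies

[.XO../O.XOX] X move#1: (0,0):+0/XXO../O.XOX*, (0,3):+0/.XOX./O.XOX, (0,4):+0/.XO.X/O.XOX, (1,1):+0/.XO../OXXOX
[XXO../O.XOX] O move#2: (0,3):+0/XXOO./O.XOX*, (0,4):+0/XXO.O/O.XOX, (1,1):+0/XXO../OOXOX
[XXOO./O.XOX] X move#3: (0,4):+0/XXOOX/O.XOX*, (1,1):-1/XXOO./OXXOX
[XXOOX/O.XOX] O move#4: (1,1):+0/XXOOX/OOXOX*
[XXOOX/OOXOX] end (terminal +0, X#5); searched .XO../O.XOX to 6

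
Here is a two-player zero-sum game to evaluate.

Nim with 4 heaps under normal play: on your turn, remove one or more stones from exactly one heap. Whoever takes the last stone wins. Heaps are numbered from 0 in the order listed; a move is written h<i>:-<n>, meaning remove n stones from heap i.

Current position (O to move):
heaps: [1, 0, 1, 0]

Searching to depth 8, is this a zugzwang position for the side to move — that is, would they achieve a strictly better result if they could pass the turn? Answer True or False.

zugzwang((1,0,1,0), O) = True

ply 1, O at (1,0,1,0) | h0:-1=-1→(0,0,1,0)*; h2:-1=-1→(1,0,0,0)
ply 2, X at (0,0,1,0) | h2:-1=+1→(0,0,0,0)*
ply 3: (0,0,0,0) is terminal -1 (O); from (1,0,1,0) depth 8
pass branch (X moves first from the same position):
  | ply 1, X at (1,0,1,0) | h0:-1=-1→(0,0,1,0)*; h2:-1=-1→(1,0,0,0)
  | ply 2, O at (0,0,1,0) | h2:-1=+1→(0,0,0,0)*
  | ply 3: (0,0,0,0) is terminal -1 (X); from (1,0,1,0) depth 8
O moving scores -1; O passing scores +1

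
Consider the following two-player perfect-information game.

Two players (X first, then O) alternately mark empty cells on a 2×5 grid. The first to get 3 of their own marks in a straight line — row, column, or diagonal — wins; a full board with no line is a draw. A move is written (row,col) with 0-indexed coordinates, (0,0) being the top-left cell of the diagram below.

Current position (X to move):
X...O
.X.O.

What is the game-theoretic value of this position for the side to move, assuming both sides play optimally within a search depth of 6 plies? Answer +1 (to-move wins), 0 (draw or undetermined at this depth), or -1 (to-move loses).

ply 1, X at X...O/.X.O. | (0,1)=+0→XX..O/.X.O.*; (0,2)=+0→X.X.O/.X.O.; (0,3)=+0→X..XO/.X.O.; (1,0)=+0→X...O/XX.O.; (1,2)=+0→X...O/.XXO.; (1,4)=+0→X...O/.X.OX
ply 2, O at XX..O/.X.O. | (0,2)=+0→XXO.O/.X.O.*; (0,3)=-1→XX.OO/.X.O.; (1,0)=-1→XX..O/OX.O.; (1,2)=-1→XX..O/.XOO.; (1,4)=-1→XX..O/.X.OO
ply 3, X at XXO.O/.X.O. | (0,3)=+0→XXOXO/.X.O.*; (1,0)=-1→XXO.O/XX.O.; (1,2)=-1→XXO.O/.XXO.; (1,4)=-1→XXO.O/.X.OX
ply 4, O at XXOXO/.X.O. | (1,0)=+0→XXOXO/OX.O.*; (1,2)=+0→XXOXO/.XOO.; (1,4)=+0→XXOXO/.X.OO
ply 5, X at XXOXO/OX.O. | (1,2)=+0→XXOXO/OXXO.*; (1,4)=+0→XXOXO/OX.OX
ply 6, O at XXOXO/OXXO. | (1,4)=+0→XXOXO/OXXOO*
ply 7: XXOXO/OXXOO is terminal +0 (X); from X...O/.X.O. depth 6

value(X...O/.X.O., X) = 0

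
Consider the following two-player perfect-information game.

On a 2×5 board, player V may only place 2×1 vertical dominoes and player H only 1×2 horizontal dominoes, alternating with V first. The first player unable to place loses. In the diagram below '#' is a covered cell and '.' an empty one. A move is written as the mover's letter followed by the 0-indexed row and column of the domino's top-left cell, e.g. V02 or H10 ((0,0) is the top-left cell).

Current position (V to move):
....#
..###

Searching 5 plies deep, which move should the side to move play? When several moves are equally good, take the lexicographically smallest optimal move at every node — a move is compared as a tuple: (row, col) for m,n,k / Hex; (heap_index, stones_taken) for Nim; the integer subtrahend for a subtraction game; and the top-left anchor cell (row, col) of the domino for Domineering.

[....#/..###] V move#1: V00:-1/#...#/#.###, V01:+1/.#..#/.####*
[.#..#/.####] H move#2: H02:-1/.####/.####*
[.####/.####] V move#3: V00:+1/#####/#####*
[#####/#####] end (terminal -1, H#4); searched ....#/..### to 5

V's best at [....#/..###]: V01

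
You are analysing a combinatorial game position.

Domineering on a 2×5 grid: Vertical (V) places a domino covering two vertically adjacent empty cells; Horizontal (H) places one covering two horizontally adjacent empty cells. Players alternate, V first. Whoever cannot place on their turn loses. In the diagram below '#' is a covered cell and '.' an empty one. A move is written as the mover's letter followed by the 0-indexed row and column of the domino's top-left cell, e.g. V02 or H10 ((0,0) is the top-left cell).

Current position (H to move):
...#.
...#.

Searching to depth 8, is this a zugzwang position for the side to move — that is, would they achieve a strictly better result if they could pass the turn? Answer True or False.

zugzwang(...#./...#., H) = False

[...#./...#.] H move#1: H00:-1/##.#./...#.*, H01:-1/.###./...#., H10:-1/...#./##.#., H11:-1/...#./.###.
[##.#./...#.] V move#2: V02:+1/####./..##.*, V04:-1/##.##/...##
[####./..##.] H move#3: H10:-1/####./####.*
[####./####.] V move#4: V04:+1/#####/#####*
[#####/#####] end (terminal -1, H#5); searched ...#./...#. to 8
suppose H passes — search the same position with V to move:
pass> [...#./...#.] V move#1: V00:-1/#..#./#..#., V01:+1/.#.#./.#.#.*, V02:-1/..##./..##., V04:-1/...##/...##
pass> [.#.#./.#.#.] end (terminal -1, H#2); searched ...#./...#. to 8
for H: play -1, pass -1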